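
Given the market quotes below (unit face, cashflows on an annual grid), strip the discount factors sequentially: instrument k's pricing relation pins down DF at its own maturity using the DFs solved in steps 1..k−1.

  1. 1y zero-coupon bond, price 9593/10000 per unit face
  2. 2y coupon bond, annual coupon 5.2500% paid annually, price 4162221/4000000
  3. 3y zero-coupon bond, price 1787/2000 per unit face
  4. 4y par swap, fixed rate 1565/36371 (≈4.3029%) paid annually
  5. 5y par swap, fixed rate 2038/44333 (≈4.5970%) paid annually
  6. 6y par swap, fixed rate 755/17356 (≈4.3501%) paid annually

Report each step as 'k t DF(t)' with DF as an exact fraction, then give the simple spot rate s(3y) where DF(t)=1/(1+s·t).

step 1 [1y] zero: DF = P = 9593/10000 ≈ 0.959300
step 2 [2y] bond c/1=21/400: DF=(4162221/4000000 − 21/400·(0.959300))/(1+21/400) = 588/625 ≈ 0.940800
step 3 [3y] zero: DF = P = 1787/2000 ≈ 0.893500
step 4 [4y] swap r/1=1565/36371: DF=(1 − 1565/36371·(0.959300+0.940800+0.893500))/(1+1565/36371) = 1687/2000 ≈ 0.843500
step 5 [5y] swap r/1=2038/44333: DF=(1 − 2038/44333·(0.959300+0.940800+0.893500+0.843500))/(1+2038/44333) = 3981/5000 ≈ 0.796200
step 6 [6y] swap r/1=755/17356: DF=(1 − 755/17356·(0.959300+0.940800+0.893500+0.843500+0.796200))/(1+755/17356) = 1547/2000 ≈ 0.773500

1 1 9593/10000
2 2 588/625
3 3 1787/2000
4 4 1687/2000
5 5 3981/5000
6 6 1547/2000
s(3y) = (1/(1787/2000) − 1)/(3) = 71/1787 ≈ 3.9731%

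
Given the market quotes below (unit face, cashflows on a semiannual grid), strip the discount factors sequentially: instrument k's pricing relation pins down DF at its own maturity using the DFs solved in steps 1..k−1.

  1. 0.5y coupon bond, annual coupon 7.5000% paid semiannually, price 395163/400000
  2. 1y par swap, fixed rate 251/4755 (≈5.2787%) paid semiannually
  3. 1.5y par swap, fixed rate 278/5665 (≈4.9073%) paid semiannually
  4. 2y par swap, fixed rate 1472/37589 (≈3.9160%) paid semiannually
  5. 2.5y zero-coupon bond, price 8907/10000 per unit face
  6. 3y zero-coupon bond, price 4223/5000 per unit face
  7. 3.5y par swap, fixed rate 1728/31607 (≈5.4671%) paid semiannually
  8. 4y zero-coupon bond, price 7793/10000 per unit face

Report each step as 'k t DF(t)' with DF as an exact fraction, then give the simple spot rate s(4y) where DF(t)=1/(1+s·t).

step 1 [0.5y] bond c/2=3/80: DF=(395163/400000 − 3/80·(0))/(1+3/80) = 4761/5000 ≈ 0.952200
step 2 [1y] swap r/2=251/9510: DF=(1 − 251/9510·(0.952200))/(1+251/9510) = 4749/5000 ≈ 0.949800
step 3 [1.5y] swap r/2=139/5665: DF=(1 − 139/5665·(0.952200+0.949800))/(1+139/5665) = 1861/2000 ≈ 0.930500
step 4 [2y] swap r/2=736/37589: DF=(1 − 736/37589·(0.952200+0.949800+0.930500))/(1+736/37589) = 579/625 ≈ 0.926400
step 5 [2.5y] zero: DF = P = 8907/10000 ≈ 0.890700
step 6 [3y] zero: DF = P = 4223/5000 ≈ 0.844600
step 7 [3.5y] swap r/2=864/31607: DF=(1 − 864/31607·(0.952200+0.949800+0.930500+0.926400+0.890700+0.844600))/(1+864/31607) = 517/625 ≈ 0.827200
step 8 [4y] zero: DF = P = 7793/10000 ≈ 0.779300

1 1/2 4761/5000
2 1 4749/5000
3 3/2 1861/2000
4 2 579/625
5 5/2 8907/10000
6 3 4223/5000
7 7/2 517/625
8 4 7793/10000
s(4y) = (1/(7793/10000) − 1)/(4) = 2207/31172 ≈ 7.0801%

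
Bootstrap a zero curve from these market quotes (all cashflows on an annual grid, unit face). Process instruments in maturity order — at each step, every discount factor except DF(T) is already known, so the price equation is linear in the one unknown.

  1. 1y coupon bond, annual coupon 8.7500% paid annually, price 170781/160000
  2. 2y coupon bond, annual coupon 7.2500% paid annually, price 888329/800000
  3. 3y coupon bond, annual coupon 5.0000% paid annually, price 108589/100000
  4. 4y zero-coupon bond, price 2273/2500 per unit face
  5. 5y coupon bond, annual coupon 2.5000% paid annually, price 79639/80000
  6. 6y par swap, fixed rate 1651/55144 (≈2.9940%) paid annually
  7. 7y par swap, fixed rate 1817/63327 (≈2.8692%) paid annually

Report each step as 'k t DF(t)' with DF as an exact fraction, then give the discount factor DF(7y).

step 1 [1y] bond c/1=7/80: DF=(170781/160000 − 7/80·(0))/(1+7/80) = 1963/2000 ≈ 0.981500
step 2 [2y] bond c/1=29/400: DF=(888329/800000 − 29/400·(0.981500))/(1+29/400) = 969/1000 ≈ 0.969000
step 3 [3y] bond c/1=1/20: DF=(108589/100000 − 1/20·(0.981500+0.969000))/(1+1/20) = 9413/10000 ≈ 0.941300
step 4 [4y] zero: DF = P = 2273/2500 ≈ 0.909200
step 5 [5y] bond c/1=1/40: DF=(79639/80000 − 1/40·(0.981500+0.969000+0.941300+0.909200))/(1+1/40) = 1757/2000 ≈ 0.878500
step 6 [6y] swap r/1=1651/55144: DF=(1 − 1651/55144·(0.981500+0.969000+0.941300+0.909200+0.878500))/(1+1651/55144) = 8349/10000 ≈ 0.834900
step 7 [7y] swap r/1=1817/63327: DF=(1 − 1817/63327·(0.981500+0.969000+0.941300+0.909200+0.878500+0.834900))/(1+1817/63327) = 8183/10000 ≈ 0.818300

1 1 1963/2000
2 2 969/1000
3 3 9413/10000
4 4 2273/2500
5 5 1757/2000
6 6 8349/10000
7 7 8183/10000
DF(7y) = 8183/10000 ≈ 0.818300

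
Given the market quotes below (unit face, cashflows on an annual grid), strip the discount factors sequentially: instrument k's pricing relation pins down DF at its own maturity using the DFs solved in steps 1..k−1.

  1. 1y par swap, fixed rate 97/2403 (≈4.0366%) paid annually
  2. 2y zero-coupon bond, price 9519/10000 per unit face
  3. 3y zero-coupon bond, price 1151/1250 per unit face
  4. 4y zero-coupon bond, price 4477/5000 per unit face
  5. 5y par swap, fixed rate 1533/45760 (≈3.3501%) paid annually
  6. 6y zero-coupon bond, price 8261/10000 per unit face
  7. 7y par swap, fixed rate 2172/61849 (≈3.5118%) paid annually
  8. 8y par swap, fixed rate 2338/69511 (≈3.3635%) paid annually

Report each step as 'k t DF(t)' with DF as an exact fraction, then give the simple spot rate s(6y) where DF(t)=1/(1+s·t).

1 1 2403/2500
2 2 9519/10000
3 3 1151/1250
4 4 4477/5000
5 5 8467/10000
6 6 8261/10000
7 7 1957/2500
8 8 3831/5000
s(6y) = (1/(8261/10000) − 1)/(6) = 1739/49566 ≈ 3.5085%

step 1 [1y] swap r/1=97/2403: DF=(1 − 97/2403·(0))/(1+97/2403) = 2403/2500 ≈ 0.961200
step 2 [2y] zero: DF = P = 9519/10000 ≈ 0.951900
step 3 [3y] zero: DF = P = 1151/1250 ≈ 0.920800
step 4 [4y] zero: DF = P = 4477/5000 ≈ 0.895400
step 5 [5y] swap r/1=1533/45760: DF=(1 − 1533/45760·(0.961200+0.951900+0.920800+0.895400))/(1+1533/45760) = 8467/10000 ≈ 0.846700
step 6 [6y] zero: DF = P = 8261/10000 ≈ 0.826100
step 7 [7y] swap r/1=2172/61849: DF=(1 − 2172/61849·(0.961200+0.951900+0.920800+0.895400+0.846700+0.826100))/(1+2172/61849) = 1957/2500 ≈ 0.782800
step 8 [8y] swap r/1=2338/69511: DF=(1 − 2338/69511·(0.961200+0.951900+0.920800+0.895400+0.846700+0.826100+0.782800))/(1+2338/69511) = 3831/5000 ≈ 0.766200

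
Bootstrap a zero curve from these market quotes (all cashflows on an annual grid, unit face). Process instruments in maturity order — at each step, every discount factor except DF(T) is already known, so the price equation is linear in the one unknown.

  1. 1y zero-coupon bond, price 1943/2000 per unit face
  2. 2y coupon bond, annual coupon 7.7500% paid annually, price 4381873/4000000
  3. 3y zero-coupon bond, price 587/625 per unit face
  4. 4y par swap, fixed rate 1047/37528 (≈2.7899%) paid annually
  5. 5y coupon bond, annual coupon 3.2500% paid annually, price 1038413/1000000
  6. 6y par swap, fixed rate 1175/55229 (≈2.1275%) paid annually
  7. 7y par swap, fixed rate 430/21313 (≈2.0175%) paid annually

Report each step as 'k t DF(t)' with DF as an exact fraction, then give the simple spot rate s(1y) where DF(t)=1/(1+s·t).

1 1 1943/2000
2 2 2367/2500
3 3 587/625
4 4 8953/10000
5 5 2219/2500
6 6 353/400
7 7 871/1000
s(1y) = (1/(1943/2000) − 1)/(1) = 57/1943 ≈ 2.9336%

step 1 [1y] zero: DF = P = 1943/2000 ≈ 0.971500
step 2 [2y] bond c/1=31/400: DF=(4381873/4000000 − 31/400·(0.971500))/(1+31/400) = 2367/2500 ≈ 0.946800
step 3 [3y] zero: DF = P = 587/625 ≈ 0.939200
step 4 [4y] swap r/1=1047/37528: DF=(1 − 1047/37528·(0.971500+0.946800+0.939200))/(1+1047/37528) = 8953/10000 ≈ 0.895300
step 5 [5y] bond c/1=13/400: DF=(1038413/1000000 − 13/400·(0.971500+0.946800+0.939200+0.895300))/(1+13/400) = 2219/2500 ≈ 0.887600
step 6 [6y] swap r/1=1175/55229: DF=(1 − 1175/55229·(0.971500+0.946800+0.939200+0.895300+0.887600))/(1+1175/55229) = 353/400 ≈ 0.882500
step 7 [7y] swap r/1=430/21313: DF=(1 − 430/21313·(0.971500+0.946800+0.939200+0.895300+0.887600+0.882500))/(1+430/21313) = 871/1000 ≈ 0.871000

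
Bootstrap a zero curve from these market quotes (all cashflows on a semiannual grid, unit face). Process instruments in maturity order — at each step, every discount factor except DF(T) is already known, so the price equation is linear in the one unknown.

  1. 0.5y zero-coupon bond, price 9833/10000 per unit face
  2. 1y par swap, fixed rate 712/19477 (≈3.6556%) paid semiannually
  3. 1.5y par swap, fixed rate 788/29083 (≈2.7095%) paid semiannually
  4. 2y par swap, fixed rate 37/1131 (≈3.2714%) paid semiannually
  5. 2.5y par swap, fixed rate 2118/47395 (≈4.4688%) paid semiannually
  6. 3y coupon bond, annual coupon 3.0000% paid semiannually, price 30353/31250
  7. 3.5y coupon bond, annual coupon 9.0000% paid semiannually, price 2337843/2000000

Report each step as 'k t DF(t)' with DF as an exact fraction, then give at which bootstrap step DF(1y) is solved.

step 1 [0.5y] zero: DF = P = 9833/10000 ≈ 0.983300
step 2 [1y] swap r/2=356/19477: DF=(1 − 356/19477·(0.983300))/(1+356/19477) = 2411/2500 ≈ 0.964400
step 3 [1.5y] swap r/2=394/29083: DF=(1 − 394/29083·(0.983300+0.964400))/(1+394/29083) = 4803/5000 ≈ 0.960600
step 4 [2y] swap r/2=37/2262: DF=(1 − 37/2262·(0.983300+0.964400+0.960600))/(1+37/2262) = 9371/10000 ≈ 0.937100
step 5 [2.5y] swap r/2=1059/47395: DF=(1 − 1059/47395·(0.983300+0.964400+0.960600+0.937100))/(1+1059/47395) = 8941/10000 ≈ 0.894100
step 6 [3y] bond c/2=3/200: DF=(30353/31250 − 3/200·(0.983300+0.964400+0.960600+0.937100+0.894100))/(1+3/200) = 8869/10000 ≈ 0.886900
step 7 [3.5y] bond c/2=9/200: DF=(2337843/2000000 − 9/200·(0.983300+0.964400+0.960600+0.937100+0.894100+0.886900))/(1+9/200) = 8763/10000 ≈ 0.876300

1 1/2 9833/10000
2 1 2411/2500
3 3/2 4803/5000
4 2 9371/10000
5 5/2 8941/10000
6 3 8869/10000
7 7/2 8763/10000
DF(1y) is solved at step 2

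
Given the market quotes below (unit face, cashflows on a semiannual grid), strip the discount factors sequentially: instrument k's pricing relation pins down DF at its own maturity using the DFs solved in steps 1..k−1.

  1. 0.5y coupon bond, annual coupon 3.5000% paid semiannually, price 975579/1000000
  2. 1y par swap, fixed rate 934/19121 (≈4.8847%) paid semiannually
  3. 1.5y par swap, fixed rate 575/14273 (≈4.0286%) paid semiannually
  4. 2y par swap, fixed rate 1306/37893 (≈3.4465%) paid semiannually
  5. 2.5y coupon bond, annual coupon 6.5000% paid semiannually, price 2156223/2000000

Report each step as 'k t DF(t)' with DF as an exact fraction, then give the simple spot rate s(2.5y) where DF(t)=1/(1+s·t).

step 1 [0.5y] bond c/2=7/400: DF=(975579/1000000 − 7/400·(0))/(1+7/400) = 2397/2500 ≈ 0.958800
step 2 [1y] swap r/2=467/19121: DF=(1 − 467/19121·(0.958800))/(1+467/19121) = 9533/10000 ≈ 0.953300
step 3 [1.5y] swap r/2=575/28546: DF=(1 − 575/28546·(0.958800+0.953300))/(1+575/28546) = 377/400 ≈ 0.942500
step 4 [2y] swap r/2=653/37893: DF=(1 − 653/37893·(0.958800+0.953300+0.942500))/(1+653/37893) = 9347/10000 ≈ 0.934700
step 5 [2.5y] bond c/2=13/400: DF=(2156223/2000000 − 13/400·(0.958800+0.953300+0.942500+0.934700))/(1+13/400) = 9249/10000 ≈ 0.924900

1 1/2 2397/2500
2 1 9533/10000
3 3/2 377/400
4 2 9347/10000
5 5/2 9249/10000
s(2.5y) = (1/(9249/10000) − 1)/(5/2) = 1502/46245 ≈ 3.2479%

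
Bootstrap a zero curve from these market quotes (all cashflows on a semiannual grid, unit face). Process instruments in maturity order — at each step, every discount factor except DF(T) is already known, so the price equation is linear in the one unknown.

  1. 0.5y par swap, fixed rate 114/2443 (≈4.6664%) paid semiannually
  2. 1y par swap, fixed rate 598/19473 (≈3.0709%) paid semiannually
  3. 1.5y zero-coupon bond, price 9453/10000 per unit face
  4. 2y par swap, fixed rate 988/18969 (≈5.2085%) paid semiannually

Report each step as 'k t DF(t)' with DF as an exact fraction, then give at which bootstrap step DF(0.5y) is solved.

1 1/2 2443/2500
2 1 9701/10000
3 3/2 9453/10000
4 2 2253/2500
DF(0.5y) is solved at step 1

step 1 [0.5y] swap r/2=57/2443: DF=(1 − 57/2443·(0))/(1+57/2443) = 2443/2500 ≈ 0.977200
step 2 [1y] swap r/2=299/19473: DF=(1 − 299/19473·(0.977200))/(1+299/19473) = 9701/10000 ≈ 0.970100
step 3 [1.5y] zero: DF = P = 9453/10000 ≈ 0.945300
step 4 [2y] swap r/2=494/18969: DF=(1 − 494/18969·(0.977200+0.970100+0.945300))/(1+494/18969) = 2253/2500 ≈ 0.901200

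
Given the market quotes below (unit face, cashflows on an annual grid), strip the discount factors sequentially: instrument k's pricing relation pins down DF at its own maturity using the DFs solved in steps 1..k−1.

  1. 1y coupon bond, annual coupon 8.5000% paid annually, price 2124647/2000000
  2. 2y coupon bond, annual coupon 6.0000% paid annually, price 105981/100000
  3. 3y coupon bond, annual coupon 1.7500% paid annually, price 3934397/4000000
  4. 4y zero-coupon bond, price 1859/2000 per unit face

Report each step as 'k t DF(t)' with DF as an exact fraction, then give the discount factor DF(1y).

1 1 9791/10000
2 2 2361/2500
3 3 1167/1250
4 4 1859/2000
DF(1y) = 9791/10000 ≈ 0.979100

step 1 [1y] bond c/1=17/200: DF=(2124647/2000000 − 17/200·(0))/(1+17/200) = 9791/10000 ≈ 0.979100
step 2 [2y] bond c/1=3/50: DF=(105981/100000 − 3/50·(0.979100))/(1+3/50) = 2361/2500 ≈ 0.944400
step 3 [3y] bond c/1=7/400: DF=(3934397/4000000 − 7/400·(0.979100+0.944400))/(1+7/400) = 1167/1250 ≈ 0.933600
step 4 [4y] zero: DF = P = 1859/2000 ≈ 0.929500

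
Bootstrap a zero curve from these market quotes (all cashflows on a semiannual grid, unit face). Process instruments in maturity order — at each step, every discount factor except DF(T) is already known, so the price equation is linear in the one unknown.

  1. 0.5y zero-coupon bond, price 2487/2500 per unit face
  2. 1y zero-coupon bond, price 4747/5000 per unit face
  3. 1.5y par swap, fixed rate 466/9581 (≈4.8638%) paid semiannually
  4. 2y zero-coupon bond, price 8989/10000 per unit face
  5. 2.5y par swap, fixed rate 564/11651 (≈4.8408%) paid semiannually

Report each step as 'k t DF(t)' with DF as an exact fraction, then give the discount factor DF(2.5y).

1 1/2 2487/2500
2 1 4747/5000
3 3/2 9301/10000
4 2 8989/10000
5 5/2 1109/1250
DF(2.5y) = 1109/1250 ≈ 0.887200

step 1 [0.5y] zero: DF = P = 2487/2500 ≈ 0.994800
step 2 [1y] zero: DF = P = 4747/5000 ≈ 0.949400
step 3 [1.5y] swap r/2=233/9581: DF=(1 − 233/9581·(0.994800+0.949400))/(1+233/9581) = 9301/10000 ≈ 0.930100
step 4 [2y] zero: DF = P = 8989/10000 ≈ 0.898900
step 5 [2.5y] swap r/2=282/11651: DF=(1 − 282/11651·(0.994800+0.949400+0.930100+0.898900))/(1+282/11651) = 1109/1250 ≈ 0.887200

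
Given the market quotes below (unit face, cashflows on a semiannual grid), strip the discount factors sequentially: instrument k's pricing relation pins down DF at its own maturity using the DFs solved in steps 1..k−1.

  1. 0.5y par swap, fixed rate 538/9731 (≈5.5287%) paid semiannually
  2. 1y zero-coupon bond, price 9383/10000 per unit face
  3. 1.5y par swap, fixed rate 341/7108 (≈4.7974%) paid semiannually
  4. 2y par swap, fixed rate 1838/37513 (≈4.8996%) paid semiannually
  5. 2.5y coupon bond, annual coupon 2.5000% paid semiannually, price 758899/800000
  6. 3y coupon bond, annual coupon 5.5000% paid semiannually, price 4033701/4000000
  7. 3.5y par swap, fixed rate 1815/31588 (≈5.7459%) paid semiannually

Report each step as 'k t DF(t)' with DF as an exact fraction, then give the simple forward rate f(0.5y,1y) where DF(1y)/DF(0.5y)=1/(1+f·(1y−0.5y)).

step 1 [0.5y] swap r/2=269/9731: DF=(1 − 269/9731·(0))/(1+269/9731) = 9731/10000 ≈ 0.973100
step 2 [1y] zero: DF = P = 9383/10000 ≈ 0.938300
step 3 [1.5y] swap r/2=341/14216: DF=(1 − 341/14216·(0.973100+0.938300))/(1+341/14216) = 4659/5000 ≈ 0.931800
step 4 [2y] swap r/2=919/37513: DF=(1 − 919/37513·(0.973100+0.938300+0.931800))/(1+919/37513) = 9081/10000 ≈ 0.908100
step 5 [2.5y] bond c/2=1/80: DF=(758899/800000 − 1/80·(0.973100+0.938300+0.931800+0.908100))/(1+1/80) = 4453/5000 ≈ 0.890600
step 6 [3y] bond c/2=11/400: DF=(4033701/4000000 − 11/400·(0.973100+0.938300+0.931800+0.908100+0.890600))/(1+11/400) = 2143/2500 ≈ 0.857200
step 7 [3.5y] swap r/2=1815/63176: DF=(1 − 1815/63176·(0.973100+0.938300+0.931800+0.908100+0.890600+0.857200))/(1+1815/63176) = 1637/2000 ≈ 0.818500

1 1/2 9731/10000
2 1 9383/10000
3 3/2 4659/5000
4 2 9081/10000
5 5/2 4453/5000
6 3 2143/2500
7 7/2 1637/2000
f(0.5y,1y) = ((9731/10000)/(9383/10000) − 1)/(1/2) = 696/9383 ≈ 7.4177%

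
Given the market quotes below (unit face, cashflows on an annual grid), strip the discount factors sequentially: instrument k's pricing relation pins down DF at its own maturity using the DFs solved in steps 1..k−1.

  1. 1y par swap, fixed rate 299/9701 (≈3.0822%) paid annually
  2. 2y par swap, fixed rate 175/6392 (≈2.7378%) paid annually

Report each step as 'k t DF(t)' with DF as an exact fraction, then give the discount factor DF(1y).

step 1 [1y] swap r/1=299/9701: DF=(1 − 299/9701·(0))/(1+299/9701) = 9701/10000 ≈ 0.970100
step 2 [2y] swap r/1=175/6392: DF=(1 − 175/6392·(0.970100))/(1+175/6392) = 379/400 ≈ 0.947500

1 1 9701/10000
2 2 379/400
DF(1y) = 9701/10000 ≈ 0.970100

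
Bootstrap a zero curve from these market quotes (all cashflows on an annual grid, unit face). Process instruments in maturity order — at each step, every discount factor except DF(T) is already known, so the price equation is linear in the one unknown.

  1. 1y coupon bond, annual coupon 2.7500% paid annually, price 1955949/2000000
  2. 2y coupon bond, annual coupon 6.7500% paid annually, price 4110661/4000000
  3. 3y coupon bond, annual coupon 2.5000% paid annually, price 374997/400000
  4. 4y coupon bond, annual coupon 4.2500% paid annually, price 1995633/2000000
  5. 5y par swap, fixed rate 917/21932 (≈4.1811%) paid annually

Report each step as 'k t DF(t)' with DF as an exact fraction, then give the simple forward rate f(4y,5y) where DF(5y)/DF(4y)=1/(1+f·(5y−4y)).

step 1 [1y] bond c/1=11/400: DF=(1955949/2000000 − 11/400·(0))/(1+11/400) = 4759/5000 ≈ 0.951800
step 2 [2y] bond c/1=27/400: DF=(4110661/4000000 − 27/400·(0.951800))/(1+27/400) = 361/400 ≈ 0.902500
step 3 [3y] bond c/1=1/40: DF=(374997/400000 − 1/40·(0.951800+0.902500))/(1+1/40) = 4347/5000 ≈ 0.869400
step 4 [4y] bond c/1=17/400: DF=(1995633/2000000 − 17/400·(0.951800+0.902500+0.869400))/(1+17/400) = 8461/10000 ≈ 0.846100
step 5 [5y] swap r/1=917/21932: DF=(1 − 917/21932·(0.951800+0.902500+0.869400+0.846100))/(1+917/21932) = 4083/5000 ≈ 0.816600

1 1 4759/5000
2 2 361/400
3 3 4347/5000
4 4 8461/10000
5 5 4083/5000
f(4y,5y) = ((8461/10000)/(4083/5000) − 1)/(1) = 295/8166 ≈ 3.6125%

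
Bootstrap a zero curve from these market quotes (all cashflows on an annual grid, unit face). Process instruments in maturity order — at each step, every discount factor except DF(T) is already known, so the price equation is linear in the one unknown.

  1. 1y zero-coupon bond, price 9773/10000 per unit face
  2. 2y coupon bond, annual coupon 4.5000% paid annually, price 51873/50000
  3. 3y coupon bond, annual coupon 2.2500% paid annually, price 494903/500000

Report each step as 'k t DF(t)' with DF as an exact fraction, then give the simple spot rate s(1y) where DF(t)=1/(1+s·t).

step 1 [1y] zero: DF = P = 9773/10000 ≈ 0.977300
step 2 [2y] bond c/1=9/200: DF=(51873/50000 − 9/200·(0.977300))/(1+9/200) = 9507/10000 ≈ 0.950700
step 3 [3y] bond c/1=9/400: DF=(494903/500000 − 9/400·(0.977300+0.950700))/(1+9/400) = 1157/1250 ≈ 0.925600

1 1 9773/10000
2 2 9507/10000
3 3 1157/1250
s(1y) = (1/(9773/10000) − 1)/(1) = 227/9773 ≈ 2.3227%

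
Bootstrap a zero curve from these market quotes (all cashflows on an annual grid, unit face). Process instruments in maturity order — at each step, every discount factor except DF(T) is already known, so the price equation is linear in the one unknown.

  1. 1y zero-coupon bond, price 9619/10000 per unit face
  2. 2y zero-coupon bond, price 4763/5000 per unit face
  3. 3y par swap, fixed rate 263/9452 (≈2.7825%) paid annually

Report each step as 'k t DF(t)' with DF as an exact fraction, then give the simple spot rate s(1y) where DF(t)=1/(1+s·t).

1 1 9619/10000
2 2 4763/5000
3 3 9211/10000
s(1y) = (1/(9619/10000) − 1)/(1) = 381/9619 ≈ 3.9609%

step 1 [1y] zero: DF = P = 9619/10000 ≈ 0.961900
step 2 [2y] zero: DF = P = 4763/5000 ≈ 0.952600
step 3 [3y] swap r/1=263/9452: DF=(1 − 263/9452·(0.961900+0.952600))/(1+263/9452) = 9211/10000 ≈ 0.921100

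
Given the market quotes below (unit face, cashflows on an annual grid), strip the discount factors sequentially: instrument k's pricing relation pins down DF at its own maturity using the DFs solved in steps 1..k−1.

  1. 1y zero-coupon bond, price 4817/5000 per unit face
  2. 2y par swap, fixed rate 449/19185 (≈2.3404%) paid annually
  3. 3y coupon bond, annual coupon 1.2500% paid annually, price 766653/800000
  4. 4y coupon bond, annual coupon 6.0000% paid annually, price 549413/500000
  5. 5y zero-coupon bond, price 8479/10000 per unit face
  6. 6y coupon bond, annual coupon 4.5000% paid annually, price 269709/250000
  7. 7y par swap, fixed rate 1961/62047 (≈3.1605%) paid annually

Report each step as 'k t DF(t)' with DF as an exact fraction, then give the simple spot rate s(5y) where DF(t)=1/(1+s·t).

1 1 4817/5000
2 2 9551/10000
3 3 2307/2500
4 4 4379/5000
5 5 8479/10000
6 6 4179/5000
7 7 8039/10000
s(5y) = (1/(8479/10000) − 1)/(5) = 1521/42395 ≈ 3.5877%

step 1 [1y] zero: DF = P = 4817/5000 ≈ 0.963400
step 2 [2y] swap r/1=449/19185: DF=(1 − 449/19185·(0.963400))/(1+449/19185) = 9551/10000 ≈ 0.955100
step 3 [3y] bond c/1=1/80: DF=(766653/800000 − 1/80·(0.963400+0.955100))/(1+1/80) = 2307/2500 ≈ 0.922800
step 4 [4y] bond c/1=3/50: DF=(549413/500000 − 3/50·(0.963400+0.955100+0.922800))/(1+3/50) = 4379/5000 ≈ 0.875800
step 5 [5y] zero: DF = P = 8479/10000 ≈ 0.847900
step 6 [6y] bond c/1=9/200: DF=(269709/250000 − 9/200·(0.963400+0.955100+0.922800+0.875800+0.847900))/(1+9/200) = 4179/5000 ≈ 0.835800
step 7 [7y] swap r/1=1961/62047: DF=(1 − 1961/62047·(0.963400+0.955100+0.922800+0.875800+0.847900+0.835800))/(1+1961/62047) = 8039/10000 ≈ 0.803900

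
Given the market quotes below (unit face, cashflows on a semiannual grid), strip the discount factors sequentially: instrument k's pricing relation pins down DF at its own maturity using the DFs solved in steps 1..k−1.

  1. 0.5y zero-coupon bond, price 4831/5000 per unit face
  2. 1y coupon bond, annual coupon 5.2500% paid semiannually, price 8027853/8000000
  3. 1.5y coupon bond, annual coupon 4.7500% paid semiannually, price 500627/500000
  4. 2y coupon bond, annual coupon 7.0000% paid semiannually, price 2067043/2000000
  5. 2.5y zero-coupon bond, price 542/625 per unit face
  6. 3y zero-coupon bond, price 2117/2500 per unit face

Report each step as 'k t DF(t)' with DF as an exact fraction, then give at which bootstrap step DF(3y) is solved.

1 1/2 4831/5000
2 1 9531/10000
3 3/2 1867/2000
4 2 9021/10000
5 5/2 542/625
6 3 2117/2500
DF(3y) is solved at step 6

step 1 [0.5y] zero: DF = P = 4831/5000 ≈ 0.966200
step 2 [1y] bond c/2=21/800: DF=(8027853/8000000 − 21/800·(0.966200))/(1+21/800) = 9531/10000 ≈ 0.953100
step 3 [1.5y] bond c/2=19/800: DF=(500627/500000 − 19/800·(0.966200+0.953100))/(1+19/800) = 1867/2000 ≈ 0.933500
step 4 [2y] bond c/2=7/200: DF=(2067043/2000000 − 7/200·(0.966200+0.953100+0.933500))/(1+7/200) = 9021/10000 ≈ 0.902100
step 5 [2.5y] zero: DF = P = 542/625 ≈ 0.867200
step 6 [3y] zero: DF = P = 2117/2500 ≈ 0.846800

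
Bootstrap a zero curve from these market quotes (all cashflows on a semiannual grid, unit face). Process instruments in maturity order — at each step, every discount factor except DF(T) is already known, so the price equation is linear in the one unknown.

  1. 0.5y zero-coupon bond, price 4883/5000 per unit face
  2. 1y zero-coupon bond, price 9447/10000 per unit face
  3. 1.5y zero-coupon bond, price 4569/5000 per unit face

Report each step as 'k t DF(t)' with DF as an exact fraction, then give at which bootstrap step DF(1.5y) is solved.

1 1/2 4883/5000
2 1 9447/10000
3 3/2 4569/5000
DF(1.5y) is solved at step 3

step 1 [0.5y] zero: DF = P = 4883/5000 ≈ 0.976600
step 2 [1y] zero: DF = P = 9447/10000 ≈ 0.944700
step 3 [1.5y] zero: DF = P = 4569/5000 ≈ 0.913800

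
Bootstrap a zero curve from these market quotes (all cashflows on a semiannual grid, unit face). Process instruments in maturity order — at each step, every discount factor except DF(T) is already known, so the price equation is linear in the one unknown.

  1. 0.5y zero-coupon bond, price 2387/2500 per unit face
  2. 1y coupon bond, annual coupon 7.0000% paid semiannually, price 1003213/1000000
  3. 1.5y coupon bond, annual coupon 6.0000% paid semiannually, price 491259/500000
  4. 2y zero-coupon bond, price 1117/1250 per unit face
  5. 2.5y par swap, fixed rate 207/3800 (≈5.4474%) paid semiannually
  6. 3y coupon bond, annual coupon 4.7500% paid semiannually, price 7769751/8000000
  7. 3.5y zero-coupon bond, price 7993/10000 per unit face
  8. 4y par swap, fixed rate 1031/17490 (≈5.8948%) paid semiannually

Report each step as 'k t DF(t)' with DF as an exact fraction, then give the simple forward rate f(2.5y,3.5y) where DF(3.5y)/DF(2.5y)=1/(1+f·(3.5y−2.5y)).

step 1 [0.5y] zero: DF = P = 2387/2500 ≈ 0.954800
step 2 [1y] bond c/2=7/200: DF=(1003213/1000000 − 7/200·(0.954800))/(1+7/200) = 937/1000 ≈ 0.937000
step 3 [1.5y] bond c/2=3/100: DF=(491259/500000 − 3/100·(0.954800+0.937000))/(1+3/100) = 2247/2500 ≈ 0.898800
step 4 [2y] zero: DF = P = 1117/1250 ≈ 0.893600
step 5 [2.5y] swap r/2=207/7600: DF=(1 − 207/7600·(0.954800+0.937000+0.898800+0.893600))/(1+207/7600) = 4379/5000 ≈ 0.875800
step 6 [3y] bond c/2=19/800: DF=(7769751/8000000 − 19/800·(0.954800+0.937000+0.898800+0.893600+0.875800))/(1+19/800) = 8429/10000 ≈ 0.842900
step 7 [3.5y] zero: DF = P = 7993/10000 ≈ 0.799300
step 8 [4y] swap r/2=1031/34980: DF=(1 − 1031/34980·(0.954800+0.937000+0.898800+0.893600+0.875800+0.842900+0.799300))/(1+1031/34980) = 3969/5000 ≈ 0.793800

1 1/2 2387/2500
2 1 937/1000
3 3/2 2247/2500
4 2 1117/1250
5 5/2 4379/5000
6 3 8429/10000
7 7/2 7993/10000
8 4 3969/5000
f(2.5y,3.5y) = ((4379/5000)/(7993/10000) − 1)/(1) = 765/7993 ≈ 9.5709%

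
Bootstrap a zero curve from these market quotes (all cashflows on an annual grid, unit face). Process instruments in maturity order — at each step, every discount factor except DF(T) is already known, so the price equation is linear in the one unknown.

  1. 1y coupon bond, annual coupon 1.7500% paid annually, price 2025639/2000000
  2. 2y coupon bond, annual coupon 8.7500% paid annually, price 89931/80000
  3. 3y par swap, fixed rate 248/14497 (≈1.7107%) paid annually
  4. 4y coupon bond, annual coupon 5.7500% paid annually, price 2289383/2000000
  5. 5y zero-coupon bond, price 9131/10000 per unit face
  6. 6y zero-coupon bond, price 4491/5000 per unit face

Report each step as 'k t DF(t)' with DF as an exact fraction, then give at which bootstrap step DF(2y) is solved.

step 1 [1y] bond c/1=7/400: DF=(2025639/2000000 − 7/400·(0))/(1+7/400) = 4977/5000 ≈ 0.995400
step 2 [2y] bond c/1=7/80: DF=(89931/80000 − 7/80·(0.995400))/(1+7/80) = 596/625 ≈ 0.953600
step 3 [3y] swap r/1=248/14497: DF=(1 − 248/14497·(0.995400+0.953600))/(1+248/14497) = 594/625 ≈ 0.950400
step 4 [4y] bond c/1=23/400: DF=(2289383/2000000 − 23/400·(0.995400+0.953600+0.950400))/(1+23/400) = 578/625 ≈ 0.924800
step 5 [5y] zero: DF = P = 9131/10000 ≈ 0.913100
step 6 [6y] zero: DF = P = 4491/5000 ≈ 0.898200

1 1 4977/5000
2 2 596/625
3 3 594/625
4 4 578/625
5 5 9131/10000
6 6 4491/5000
DF(2y) is solved at step 2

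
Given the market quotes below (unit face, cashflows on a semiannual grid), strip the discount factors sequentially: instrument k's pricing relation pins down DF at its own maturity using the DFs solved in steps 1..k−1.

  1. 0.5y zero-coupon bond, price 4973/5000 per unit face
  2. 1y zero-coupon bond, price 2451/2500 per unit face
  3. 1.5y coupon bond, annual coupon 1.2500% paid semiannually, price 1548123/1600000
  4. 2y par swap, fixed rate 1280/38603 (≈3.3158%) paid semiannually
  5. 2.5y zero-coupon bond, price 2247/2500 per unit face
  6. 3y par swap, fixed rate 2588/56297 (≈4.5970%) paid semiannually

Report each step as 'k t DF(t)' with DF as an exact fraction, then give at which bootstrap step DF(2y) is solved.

1 1/2 4973/5000
2 1 2451/2500
3 3/2 9493/10000
4 2 117/125
5 5/2 2247/2500
6 3 4353/5000
DF(2y) is solved at step 4

step 1 [0.5y] zero: DF = P = 4973/5000 ≈ 0.994600
step 2 [1y] zero: DF = P = 2451/2500 ≈ 0.980400
step 3 [1.5y] bond c/2=1/160: DF=(1548123/1600000 − 1/160·(0.994600+0.980400))/(1+1/160) = 9493/10000 ≈ 0.949300
step 4 [2y] swap r/2=640/38603: DF=(1 − 640/38603·(0.994600+0.980400+0.949300))/(1+640/38603) = 117/125 ≈ 0.936000
step 5 [2.5y] zero: DF = P = 2247/2500 ≈ 0.898800
step 6 [3y] swap r/2=1294/56297: DF=(1 − 1294/56297·(0.994600+0.980400+0.949300+0.936000+0.898800))/(1+1294/56297) = 4353/5000 ≈ 0.870600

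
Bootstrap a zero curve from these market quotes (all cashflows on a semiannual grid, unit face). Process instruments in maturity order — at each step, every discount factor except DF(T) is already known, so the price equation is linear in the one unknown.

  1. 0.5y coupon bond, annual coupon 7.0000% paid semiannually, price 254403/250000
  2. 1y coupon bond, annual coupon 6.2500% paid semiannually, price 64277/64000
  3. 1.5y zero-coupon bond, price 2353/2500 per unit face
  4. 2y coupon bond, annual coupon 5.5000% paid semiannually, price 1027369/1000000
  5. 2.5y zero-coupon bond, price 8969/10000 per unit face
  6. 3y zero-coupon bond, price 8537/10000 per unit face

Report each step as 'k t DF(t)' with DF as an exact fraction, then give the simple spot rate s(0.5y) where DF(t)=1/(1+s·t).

1 1/2 1229/1250
2 1 9441/10000
3 3/2 2353/2500
4 2 9231/10000
5 5/2 8969/10000
6 3 8537/10000
s(0.5y) = (1/(1229/1250) − 1)/(1/2) = 42/1229 ≈ 3.4174%

step 1 [0.5y] bond c/2=7/200: DF=(254403/250000 − 7/200·(0))/(1+7/200) = 1229/1250 ≈ 0.983200
step 2 [1y] bond c/2=1/32: DF=(64277/64000 − 1/32·(0.983200))/(1+1/32) = 9441/10000 ≈ 0.944100
step 3 [1.5y] zero: DF = P = 2353/2500 ≈ 0.941200
step 4 [2y] bond c/2=11/400: DF=(1027369/1000000 − 11/400·(0.983200+0.944100+0.941200))/(1+11/400) = 9231/10000 ≈ 0.923100
step 5 [2.5y] zero: DF = P = 8969/10000 ≈ 0.896900
step 6 [3y] zero: DF = P = 8537/10000 ≈ 0.853700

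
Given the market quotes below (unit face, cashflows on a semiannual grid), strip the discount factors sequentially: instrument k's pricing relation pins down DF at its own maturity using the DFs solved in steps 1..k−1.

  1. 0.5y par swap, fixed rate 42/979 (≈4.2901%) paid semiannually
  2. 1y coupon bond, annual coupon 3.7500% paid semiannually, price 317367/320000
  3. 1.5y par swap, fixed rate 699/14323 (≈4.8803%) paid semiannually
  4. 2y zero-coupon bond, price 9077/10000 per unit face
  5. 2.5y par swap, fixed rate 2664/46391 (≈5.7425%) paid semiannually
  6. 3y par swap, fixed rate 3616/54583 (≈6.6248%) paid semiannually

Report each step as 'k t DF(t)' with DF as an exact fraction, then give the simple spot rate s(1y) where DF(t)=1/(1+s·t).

1 1/2 979/1000
2 1 1911/2000
3 3/2 9301/10000
4 2 9077/10000
5 5/2 2167/2500
6 3 512/625
s(1y) = (1/(1911/2000) − 1)/(1) = 89/1911 ≈ 4.6572%

step 1 [0.5y] swap r/2=21/979: DF=(1 − 21/979·(0))/(1+21/979) = 979/1000 ≈ 0.979000
step 2 [1y] bond c/2=3/160: DF=(317367/320000 − 3/160·(0.979000))/(1+3/160) = 1911/2000 ≈ 0.955500
step 3 [1.5y] swap r/2=699/28646: DF=(1 − 699/28646·(0.979000+0.955500))/(1+699/28646) = 9301/10000 ≈ 0.930100
step 4 [2y] zero: DF = P = 9077/10000 ≈ 0.907700
step 5 [2.5y] swap r/2=1332/46391: DF=(1 − 1332/46391·(0.979000+0.955500+0.930100+0.907700))/(1+1332/46391) = 2167/2500 ≈ 0.866800
step 6 [3y] swap r/2=1808/54583: DF=(1 − 1808/54583·(0.979000+0.955500+0.930100+0.907700+0.866800))/(1+1808/54583) = 512/625 ≈ 0.819200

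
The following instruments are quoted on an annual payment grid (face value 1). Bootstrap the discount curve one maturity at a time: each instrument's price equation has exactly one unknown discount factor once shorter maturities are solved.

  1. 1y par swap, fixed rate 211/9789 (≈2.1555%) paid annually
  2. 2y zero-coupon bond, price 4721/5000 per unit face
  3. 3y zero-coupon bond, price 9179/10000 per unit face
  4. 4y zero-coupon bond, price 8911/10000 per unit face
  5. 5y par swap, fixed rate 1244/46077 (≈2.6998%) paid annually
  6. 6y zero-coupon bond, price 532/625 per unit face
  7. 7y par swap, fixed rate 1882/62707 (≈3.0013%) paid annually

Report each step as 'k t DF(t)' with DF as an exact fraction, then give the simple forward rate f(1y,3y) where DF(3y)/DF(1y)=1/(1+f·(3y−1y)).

1 1 9789/10000
2 2 4721/5000
3 3 9179/10000
4 4 8911/10000
5 5 2189/2500
6 6 532/625
7 7 4059/5000
f(1y,3y) = ((9789/10000)/(9179/10000) − 1)/(2) = 305/9179 ≈ 3.3228%

step 1 [1y] swap r/1=211/9789: DF=(1 − 211/9789·(0))/(1+211/9789) = 9789/10000 ≈ 0.978900
step 2 [2y] zero: DF = P = 4721/5000 ≈ 0.944200
step 3 [3y] zero: DF = P = 9179/10000 ≈ 0.917900
step 4 [4y] zero: DF = P = 8911/10000 ≈ 0.891100
step 5 [5y] swap r/1=1244/46077: DF=(1 − 1244/46077·(0.978900+0.944200+0.917900+0.891100))/(1+1244/46077) = 2189/2500 ≈ 0.875600
step 6 [6y] zero: DF = P = 532/625 ≈ 0.851200
step 7 [7y] swap r/1=1882/62707: DF=(1 − 1882/62707·(0.978900+0.944200+0.917900+0.891100+0.875600+0.851200))/(1+1882/62707) = 4059/5000 ≈ 0.811800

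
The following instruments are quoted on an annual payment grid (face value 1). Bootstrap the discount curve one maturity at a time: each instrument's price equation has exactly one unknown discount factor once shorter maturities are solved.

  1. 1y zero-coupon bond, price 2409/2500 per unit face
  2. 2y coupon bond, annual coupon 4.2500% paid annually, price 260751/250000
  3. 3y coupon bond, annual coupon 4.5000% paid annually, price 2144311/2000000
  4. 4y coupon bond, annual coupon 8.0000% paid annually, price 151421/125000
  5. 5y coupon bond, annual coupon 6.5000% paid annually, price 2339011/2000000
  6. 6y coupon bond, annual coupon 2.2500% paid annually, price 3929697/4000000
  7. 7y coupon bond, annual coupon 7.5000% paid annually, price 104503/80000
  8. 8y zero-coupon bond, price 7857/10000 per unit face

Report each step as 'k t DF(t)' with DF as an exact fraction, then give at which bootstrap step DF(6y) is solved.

step 1 [1y] zero: DF = P = 2409/2500 ≈ 0.963600
step 2 [2y] bond c/1=17/400: DF=(260751/250000 − 17/400·(0.963600))/(1+17/400) = 2403/2500 ≈ 0.961200
step 3 [3y] bond c/1=9/200: DF=(2144311/2000000 − 9/200·(0.963600+0.961200))/(1+9/200) = 9431/10000 ≈ 0.943100
step 4 [4y] bond c/1=2/25: DF=(151421/125000 − 2/25·(0.963600+0.961200+0.943100))/(1+2/25) = 2273/2500 ≈ 0.909200
step 5 [5y] bond c/1=13/200: DF=(2339011/2000000 − 13/200·(0.963600+0.961200+0.943100+0.909200))/(1+13/200) = 2169/2500 ≈ 0.867600
step 6 [6y] bond c/1=9/400: DF=(3929697/4000000 − 9/400·(0.963600+0.961200+0.943100+0.909200+0.867600))/(1+9/400) = 4293/5000 ≈ 0.858600
step 7 [7y] bond c/1=3/40: DF=(104503/80000 − 3/40·(0.963600+0.961200+0.943100+0.909200+0.867600+0.858600))/(1+3/40) = 1039/1250 ≈ 0.831200
step 8 [8y] zero: DF = P = 7857/10000 ≈ 0.785700

1 1 2409/2500
2 2 2403/2500
3 3 9431/10000
4 4 2273/2500
5 5 2169/2500
6 6 4293/5000
7 7 1039/1250
8 8 7857/10000
DF(6y) is solved at step 6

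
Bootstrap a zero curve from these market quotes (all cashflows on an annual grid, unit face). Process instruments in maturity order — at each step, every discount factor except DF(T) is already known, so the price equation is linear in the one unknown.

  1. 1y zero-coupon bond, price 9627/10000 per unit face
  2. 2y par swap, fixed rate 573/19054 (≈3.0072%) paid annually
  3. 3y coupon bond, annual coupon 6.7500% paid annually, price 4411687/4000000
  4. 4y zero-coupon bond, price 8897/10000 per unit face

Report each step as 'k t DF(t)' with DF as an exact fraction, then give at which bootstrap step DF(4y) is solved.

1 1 9627/10000
2 2 9427/10000
3 3 9127/10000
4 4 8897/10000
DF(4y) is solved at step 4

step 1 [1y] zero: DF = P = 9627/10000 ≈ 0.962700
step 2 [2y] swap r/1=573/19054: DF=(1 − 573/19054·(0.962700))/(1+573/19054) = 9427/10000 ≈ 0.942700
step 3 [3y] bond c/1=27/400: DF=(4411687/4000000 − 27/400·(0.962700+0.942700))/(1+27/400) = 9127/10000 ≈ 0.912700
step 4 [4y] zero: DF = P = 8897/10000 ≈ 0.889700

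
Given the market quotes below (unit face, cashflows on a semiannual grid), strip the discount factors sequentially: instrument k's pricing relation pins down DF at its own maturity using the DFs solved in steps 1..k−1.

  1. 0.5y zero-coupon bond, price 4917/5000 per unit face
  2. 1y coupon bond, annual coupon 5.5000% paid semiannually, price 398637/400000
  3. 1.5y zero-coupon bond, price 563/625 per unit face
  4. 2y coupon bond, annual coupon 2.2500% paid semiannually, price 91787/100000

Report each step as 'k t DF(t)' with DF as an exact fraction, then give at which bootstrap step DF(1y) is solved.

1 1/2 4917/5000
2 1 2359/2500
3 3/2 563/625
4 2 4381/5000
DF(1y) is solved at step 2

step 1 [0.5y] zero: DF = P = 4917/5000 ≈ 0.983400
step 2 [1y] bond c/2=11/400: DF=(398637/400000 − 11/400·(0.983400))/(1+11/400) = 2359/2500 ≈ 0.943600
step 3 [1.5y] zero: DF = P = 563/625 ≈ 0.900800
step 4 [2y] bond c/2=9/800: DF=(91787/100000 − 9/800·(0.983400+0.943600+0.900800))/(1+9/800) = 4381/5000 ≈ 0.876200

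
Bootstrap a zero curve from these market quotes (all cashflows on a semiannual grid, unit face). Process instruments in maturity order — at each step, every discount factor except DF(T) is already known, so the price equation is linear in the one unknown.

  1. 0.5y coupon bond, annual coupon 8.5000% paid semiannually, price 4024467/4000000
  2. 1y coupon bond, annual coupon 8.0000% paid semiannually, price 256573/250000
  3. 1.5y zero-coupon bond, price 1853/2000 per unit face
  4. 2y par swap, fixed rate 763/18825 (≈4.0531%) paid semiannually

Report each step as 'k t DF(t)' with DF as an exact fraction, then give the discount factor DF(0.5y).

step 1 [0.5y] bond c/2=17/400: DF=(4024467/4000000 − 17/400·(0))/(1+17/400) = 9651/10000 ≈ 0.965100
step 2 [1y] bond c/2=1/25: DF=(256573/250000 − 1/25·(0.965100))/(1+1/25) = 9497/10000 ≈ 0.949700
step 3 [1.5y] zero: DF = P = 1853/2000 ≈ 0.926500
step 4 [2y] swap r/2=763/37650: DF=(1 − 763/37650·(0.965100+0.949700+0.926500))/(1+763/37650) = 9237/10000 ≈ 0.923700

1 1/2 9651/10000
2 1 9497/10000
3 3/2 1853/2000
4 2 9237/10000
DF(0.5y) = 9651/10000 ≈ 0.965100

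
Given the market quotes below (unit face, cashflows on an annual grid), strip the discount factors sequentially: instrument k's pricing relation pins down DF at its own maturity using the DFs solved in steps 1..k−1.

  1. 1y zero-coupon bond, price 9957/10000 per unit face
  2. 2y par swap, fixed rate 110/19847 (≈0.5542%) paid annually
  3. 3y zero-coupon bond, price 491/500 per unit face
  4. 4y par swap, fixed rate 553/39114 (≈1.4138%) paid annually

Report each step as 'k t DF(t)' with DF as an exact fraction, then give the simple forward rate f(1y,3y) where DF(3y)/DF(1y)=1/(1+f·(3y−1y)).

1 1 9957/10000
2 2 989/1000
3 3 491/500
4 4 9447/10000
f(1y,3y) = ((9957/10000)/(491/500) − 1)/(2) = 137/19640 ≈ 0.6976%

step 1 [1y] zero: DF = P = 9957/10000 ≈ 0.995700
step 2 [2y] swap r/1=110/19847: DF=(1 − 110/19847·(0.995700))/(1+110/19847) = 989/1000 ≈ 0.989000
step 3 [3y] zero: DF = P = 491/500 ≈ 0.982000
step 4 [4y] swap r/1=553/39114: DF=(1 − 553/39114·(0.995700+0.989000+0.982000))/(1+553/39114) = 9447/10000 ≈ 0.944700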